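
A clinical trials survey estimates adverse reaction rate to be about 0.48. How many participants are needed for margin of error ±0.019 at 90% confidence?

n = z²p(1-p)/E² = 1.645²×0.48×0.52/0.019² = 1871.0 → n = 1871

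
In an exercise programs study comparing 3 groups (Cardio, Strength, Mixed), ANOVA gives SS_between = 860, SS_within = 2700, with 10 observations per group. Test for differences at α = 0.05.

df_between = 2, df_within = 27. F = MS_between/MS_within = 430.0/100.0 = 4.3. F_crit ≈ 3.354. Reject H₀. At least one mean differs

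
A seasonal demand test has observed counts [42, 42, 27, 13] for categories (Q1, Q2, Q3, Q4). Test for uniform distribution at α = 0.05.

Expected = 31 each. χ² = Σ(O-E)²/E = 18.774. df = 3, critical value = 7.815. Reject H₀.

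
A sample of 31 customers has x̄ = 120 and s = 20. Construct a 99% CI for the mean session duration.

CI = x̄ ± t*(s/√n) = 120 ± 2.75(20/√31) = (110.12, 129.88)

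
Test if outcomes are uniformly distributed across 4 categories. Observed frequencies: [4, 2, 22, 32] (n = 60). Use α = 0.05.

Expected = 15 each. χ² = Σ(O-E)²/E = 41.867. df = 3, critical value = 7.815. Reject H₀.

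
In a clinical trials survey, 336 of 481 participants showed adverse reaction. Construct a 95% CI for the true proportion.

p̂ = 0.699. CI = p̂ ± z*√(p̂(1-p̂)/n) = (0.658, 0.74)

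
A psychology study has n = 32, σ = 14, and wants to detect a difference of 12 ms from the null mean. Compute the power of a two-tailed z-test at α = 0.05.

SE = σ/√n = 14/√32 = 2.475. Non-centrality λ = d/SE = 12/2.475 = 4.849. Power ≈ Φ(λ - z_{α/2}) = Φ(4.849 - 1.96) = Φ(2.889) = 0.998.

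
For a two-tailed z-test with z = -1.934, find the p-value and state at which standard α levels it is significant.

p = 2·P(Z > |-1.934|) = 2·(1 - Φ(1.934)) ≈ 0.0531. Significant at α = 0.1.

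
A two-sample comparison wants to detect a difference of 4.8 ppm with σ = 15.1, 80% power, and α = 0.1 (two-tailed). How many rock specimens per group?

n per group = 2(z_α/2 + z_β)²σ²/d² = 2×(1.645 + 0.84)²×15.1²/4.8² = 122.2 → n = 123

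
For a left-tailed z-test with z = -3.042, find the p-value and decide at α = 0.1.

p = P(Z < -3.042) = Φ(-3.042) ≈ 0.0012. Since p < 0.1, reject H₀ (significant) at α = 0.1.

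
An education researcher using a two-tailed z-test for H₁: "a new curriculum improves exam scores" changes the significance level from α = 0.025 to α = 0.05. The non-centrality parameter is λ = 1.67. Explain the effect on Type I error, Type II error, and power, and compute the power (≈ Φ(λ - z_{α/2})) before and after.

Increasing α from 0.025 to 0.05:
• Type I error rate increases (α is the Type I rate by definition).
• Critical value moves from z_{α/2} = 2.241 to 1.96, so power = Φ(λ - z_{α/2}) goes from Φ(1.67 - 2.241) = 0.284 to Φ(1.67 - 1.96) = 0.386.
• Type II error rate β = 1 - power therefore decreases (0.716 → 0.614).
Appropriate when false negatives are costly — here, keeping the old curriculum when the new one would have helped students.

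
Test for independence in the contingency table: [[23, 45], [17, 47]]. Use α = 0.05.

χ² = 0.823. df = 1, critical = 3.841. Fail to reject H₀. No evidence of dependence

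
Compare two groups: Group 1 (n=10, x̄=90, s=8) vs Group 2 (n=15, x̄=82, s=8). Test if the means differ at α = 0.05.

Pooled sp = 8.0. t = 2.449, df = 23. Critical t = ±2.069. Reject H₀.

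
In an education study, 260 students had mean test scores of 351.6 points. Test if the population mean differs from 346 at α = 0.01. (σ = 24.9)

z = (x̄ - μ₀)/(σ/√n) = (351.6 - 346)/(24.9/√260) = 3.626. Critical value: ±2.576. Since |3.626| > 2.576, Reject H₀.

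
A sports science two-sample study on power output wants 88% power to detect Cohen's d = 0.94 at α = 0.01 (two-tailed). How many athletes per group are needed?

z_{α/2} = 2.576, z_β = Φ⁻¹(0.88) = 1.175. For large effect (d = 0.94): n per group = 2(z_{α/2} + z_β)²/d² = 2(2.576 + 1.175)²/0.94² = 31.8 → 32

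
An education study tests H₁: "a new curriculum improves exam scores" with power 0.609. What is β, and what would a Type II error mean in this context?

β = 1 - power = 1 - 0.609 = 0.391. A Type II error is failing to reject H₀ when H₀ is false (false negative) — here, failing to conclude that a new curriculum improves exam scores when in fact it is true. Consequence: keeping the old curriculum when the new one would have helped students.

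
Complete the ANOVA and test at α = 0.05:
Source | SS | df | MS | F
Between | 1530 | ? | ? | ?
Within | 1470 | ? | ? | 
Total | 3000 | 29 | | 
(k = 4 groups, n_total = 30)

df_between = 3, df_within = 26. MS_between = 510.0, MS_within = 56.54. F = 9.02, F_crit ≈ 2.975. Reject H₀.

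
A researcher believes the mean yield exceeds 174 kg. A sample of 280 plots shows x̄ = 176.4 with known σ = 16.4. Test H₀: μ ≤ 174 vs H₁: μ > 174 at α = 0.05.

z = 2.449. Critical value: 1.645. Reject H₀.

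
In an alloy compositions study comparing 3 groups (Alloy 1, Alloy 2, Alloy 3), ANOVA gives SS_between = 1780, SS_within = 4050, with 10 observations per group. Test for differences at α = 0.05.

df_between = 2, df_within = 27. F = MS_between/MS_within = 890.0/150.0 = 5.933. F_crit ≈ 3.354. Reject H₀. At least one mean differs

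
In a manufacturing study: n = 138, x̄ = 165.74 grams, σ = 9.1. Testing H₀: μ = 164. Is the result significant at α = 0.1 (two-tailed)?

z = (165.74 - 164)/(9.1/√138) = 2.246. Since |z| > 1.645, significant at α = 0.1.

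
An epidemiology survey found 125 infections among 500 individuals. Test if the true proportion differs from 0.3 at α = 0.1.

p̂ = 0.25, p₀ = 0.3. z = (p̂ - p₀)/√(p₀(1-p₀)/n) = -2.44. Critical: ±1.645. Reject H₀.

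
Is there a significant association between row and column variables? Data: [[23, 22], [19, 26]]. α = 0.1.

χ² = 0.714. df = 1, critical = 2.706. Fail to reject H₀. No evidence of dependence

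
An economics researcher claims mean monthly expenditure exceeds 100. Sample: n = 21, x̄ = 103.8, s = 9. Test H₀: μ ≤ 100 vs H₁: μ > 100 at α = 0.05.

t = (103.8 - 100)/(9/√21) = 1.935, df = 20. Critical t = 1.725. Reject H₀.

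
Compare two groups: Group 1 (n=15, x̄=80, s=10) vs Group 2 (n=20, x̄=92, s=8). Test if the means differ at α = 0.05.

Pooled sp = 8.9. t = -3.946, df = 33. Critical t = ±2.035. Reject H₀.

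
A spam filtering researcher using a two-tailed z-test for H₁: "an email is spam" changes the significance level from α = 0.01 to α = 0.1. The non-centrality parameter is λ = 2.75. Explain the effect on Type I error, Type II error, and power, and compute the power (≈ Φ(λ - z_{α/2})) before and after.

Increasing α from 0.01 to 0.1:
• Type I error rate increases (α is the Type I rate by definition).
• Critical value moves from z_{α/2} = 2.576 to 1.645, so power = Φ(λ - z_{α/2}) goes from Φ(2.75 - 2.576) = 0.569 to Φ(2.75 - 1.645) = 0.865.
• Type II error rate β = 1 - power therefore decreases (0.431 → 0.135).
Appropriate when false negatives are costly — here, a spam email lands in the inbox.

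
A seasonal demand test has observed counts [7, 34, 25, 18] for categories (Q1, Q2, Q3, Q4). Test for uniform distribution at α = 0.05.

Expected = 21 each. χ² = Σ(O-E)²/E = 18.571. df = 3, critical value = 7.815. Reject H₀.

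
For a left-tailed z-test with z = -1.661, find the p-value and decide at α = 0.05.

p = P(Z < -1.661) = Φ(-1.661) ≈ 0.0484. Since p < 0.05, reject H₀ (significant) at α = 0.05.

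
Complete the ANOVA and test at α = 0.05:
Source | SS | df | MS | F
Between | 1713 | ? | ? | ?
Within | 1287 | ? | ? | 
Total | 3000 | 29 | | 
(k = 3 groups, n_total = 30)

df_between = 2, df_within = 27. MS_between = 856.5, MS_within = 47.67. F = 17.969, F_crit ≈ 3.354. Reject H₀.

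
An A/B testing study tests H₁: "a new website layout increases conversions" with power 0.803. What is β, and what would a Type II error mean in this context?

β = 1 - power = 1 - 0.803 = 0.197. A Type II error is failing to reject H₀ when H₀ is false (false negative) — here, failing to conclude that a new website layout increases conversions when in fact it is true. Consequence: discarding a layout that would have improved conversions — lost revenue.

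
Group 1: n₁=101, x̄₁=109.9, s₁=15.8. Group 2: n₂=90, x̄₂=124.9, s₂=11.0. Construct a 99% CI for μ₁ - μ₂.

Difference = -15.0. SE = √(15.8²/101 + 11.0²/90) = 1.953. CI = (-20.03, -9.97)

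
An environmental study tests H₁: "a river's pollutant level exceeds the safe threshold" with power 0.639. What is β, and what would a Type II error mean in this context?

β = 1 - power = 1 - 0.639 = 0.361. A Type II error is failing to reject H₀ when H₀ is false (false negative) — here, failing to conclude that a river's pollutant level exceeds the safe threshold when in fact it is true. Consequence: allowing unsafe pollution to continue.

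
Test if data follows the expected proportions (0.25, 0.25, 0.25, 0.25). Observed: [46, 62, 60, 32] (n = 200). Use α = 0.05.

Expected: [50.0, 50.0, 50.0, 50.0]. χ² = 11.68. df = 3, critical = 7.815. Reject H₀.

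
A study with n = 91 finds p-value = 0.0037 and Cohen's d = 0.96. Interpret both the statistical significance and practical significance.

Statistically significant (p = 0.0037 < 0.05). Cohen's d = 0.96 indicates a large effect size. Both statistical and practical significance should be considered.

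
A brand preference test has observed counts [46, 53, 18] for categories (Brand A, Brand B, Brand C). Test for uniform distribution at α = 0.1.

Expected = 39 each. χ² = Σ(O-E)²/E = 17.59. df = 2, critical value = 4.605. Reject H₀.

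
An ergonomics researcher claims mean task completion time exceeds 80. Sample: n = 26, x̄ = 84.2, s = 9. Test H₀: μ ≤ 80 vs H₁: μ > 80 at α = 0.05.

t = (84.2 - 80)/(9/√26) = 2.38, df = 25. Critical t = 1.708. Reject H₀.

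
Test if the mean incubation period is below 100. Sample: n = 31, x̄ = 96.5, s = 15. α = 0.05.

t = (96.5 - 100)/(15/√31) = -1.299, df = 30. Critical t = -1.697. Fail to reject H₀.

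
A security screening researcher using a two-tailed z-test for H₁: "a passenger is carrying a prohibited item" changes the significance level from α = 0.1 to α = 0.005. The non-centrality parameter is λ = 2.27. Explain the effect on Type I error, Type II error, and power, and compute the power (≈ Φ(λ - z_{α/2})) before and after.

Decreasing α from 0.1 to 0.005:
• Type I error rate decreases (α is the Type I rate by definition).
• Critical value moves from z_{α/2} = 1.645 to 2.807, so power = Φ(λ - z_{α/2}) goes from Φ(2.27 - 1.645) = 0.734 to Φ(2.27 - 2.807) = 0.296.
• Type II error rate β = 1 - power therefore increases (0.266 → 0.704).
Appropriate when false positives are costly — here, detaining an innocent passenger — delay and inconvenience.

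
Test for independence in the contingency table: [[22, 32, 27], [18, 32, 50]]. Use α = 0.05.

χ² = 5.334. df = 2, critical = 5.991. Fail to reject H₀. No evidence of dependence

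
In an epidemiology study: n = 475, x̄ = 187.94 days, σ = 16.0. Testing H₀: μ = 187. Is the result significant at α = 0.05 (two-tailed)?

z = (187.94 - 187)/(16.0/√475) = 1.28. Since |z| ≤ 1.96, not significant at α = 0.05.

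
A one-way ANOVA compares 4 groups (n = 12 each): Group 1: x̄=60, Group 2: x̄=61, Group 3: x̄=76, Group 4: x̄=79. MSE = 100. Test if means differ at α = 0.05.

Grand mean = 69.0. SS_between = 3528.0, MS_between = 1176.0. F = 11.76, F_crit ≈ 2.816. Reject H₀.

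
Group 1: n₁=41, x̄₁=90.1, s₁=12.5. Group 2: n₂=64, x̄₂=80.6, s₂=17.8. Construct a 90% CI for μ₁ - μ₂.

Difference = 9.5. SE = √(12.5²/41 + 17.8²/64) = 2.96. CI = (4.63, 14.37)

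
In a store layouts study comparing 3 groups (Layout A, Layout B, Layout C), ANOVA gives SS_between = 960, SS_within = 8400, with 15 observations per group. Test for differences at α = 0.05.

df_between = 2, df_within = 42. F = MS_between/MS_within = 480.0/200.0 = 2.4. F_crit ≈ 3.22. Fail to reject H₀.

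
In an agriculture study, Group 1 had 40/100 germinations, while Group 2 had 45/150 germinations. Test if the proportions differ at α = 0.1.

p̂₁ = 0.4, p̂₂ = 0.3, pooled p̂ = 0.34. z = 1.635. Critical: ±1.645. Fail to reject H₀.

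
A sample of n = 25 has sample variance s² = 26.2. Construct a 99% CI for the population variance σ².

df = 24. χ²_{0.005} = 45.559, χ²_{0.995} = 9.886. CI for σ² = ((n-1)s²/χ²_{α/2}, (n-1)s²/χ²_{1-α/2}) = (24·26.2/45.559, 24·26.2/9.886) = (13.8, 63.61)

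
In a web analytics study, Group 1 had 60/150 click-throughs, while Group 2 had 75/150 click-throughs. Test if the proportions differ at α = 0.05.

p̂₁ = 0.4, p̂₂ = 0.5, pooled p̂ = 0.45. z = -1.741. Critical: ±1.96. Fail to reject H₀.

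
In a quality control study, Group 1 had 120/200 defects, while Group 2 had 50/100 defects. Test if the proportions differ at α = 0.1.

p̂₁ = 0.6, p̂₂ = 0.5, pooled p̂ = 0.567. z = 1.648. Critical: ±1.645. Reject H₀.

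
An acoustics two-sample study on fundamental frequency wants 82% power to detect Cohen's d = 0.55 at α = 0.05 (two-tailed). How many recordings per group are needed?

z_{α/2} = 1.96, z_β = Φ⁻¹(0.82) = 0.915. For medium effect (d = 0.55): n per group = 2(z_{α/2} + z_β)²/d² = 2(1.96 + 0.915)²/0.55² = 54.6 → 55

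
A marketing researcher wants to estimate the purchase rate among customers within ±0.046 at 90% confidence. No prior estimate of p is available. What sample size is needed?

Conservative approach: use p = 0.5 (maximizes p(1-p) = 0.25). n = z²(0.25)/E² = 1.645²×0.25/0.046² = 319.7 → n = 320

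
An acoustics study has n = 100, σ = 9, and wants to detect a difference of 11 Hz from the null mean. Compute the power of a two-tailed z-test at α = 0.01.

SE = σ/√n = 9/√100 = 0.9. Non-centrality λ = d/SE = 11/0.9 = 12.222. Power ≈ Φ(λ - z_{α/2}) = Φ(12.222 - 2.576) = Φ(9.646) = 1.0.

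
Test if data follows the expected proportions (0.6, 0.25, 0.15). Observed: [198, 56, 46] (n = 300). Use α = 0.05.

Expected: [180.0, 75.0, 45.0]. χ² = 6.636. df = 2, critical = 5.991. Reject H₀.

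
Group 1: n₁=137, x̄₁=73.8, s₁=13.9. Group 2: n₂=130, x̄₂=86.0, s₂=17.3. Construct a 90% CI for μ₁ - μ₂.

Difference = -12.2. SE = √(13.9²/137 + 17.3²/130) = 1.927. CI = (-15.37, -9.03)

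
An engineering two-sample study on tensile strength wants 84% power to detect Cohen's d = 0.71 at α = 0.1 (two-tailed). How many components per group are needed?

z_{α/2} = 1.645, z_β = Φ⁻¹(0.84) = 0.994. For medium effect (d = 0.71): n per group = 2(z_{α/2} + z_β)²/d² = 2(1.645 + 0.994)²/0.71² = 27.6 → 28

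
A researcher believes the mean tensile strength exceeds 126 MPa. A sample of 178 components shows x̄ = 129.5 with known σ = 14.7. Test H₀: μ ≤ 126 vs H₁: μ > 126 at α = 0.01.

z = 3.177. Critical value: 2.33. Reject H₀.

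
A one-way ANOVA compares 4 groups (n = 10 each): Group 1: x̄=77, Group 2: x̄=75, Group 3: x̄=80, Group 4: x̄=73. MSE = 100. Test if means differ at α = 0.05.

Grand mean = 76.25. SS_between = 267.5, MS_between = 89.17. F = 0.892, F_crit ≈ 2.866. Fail to reject H₀.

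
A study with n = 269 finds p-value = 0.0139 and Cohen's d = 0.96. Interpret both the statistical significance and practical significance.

Statistically significant (p = 0.0139 < 0.05). Cohen's d = 0.96 indicates a large effect size. Both statistical and practical significance should be considered.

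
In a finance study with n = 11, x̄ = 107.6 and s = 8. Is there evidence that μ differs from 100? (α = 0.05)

t = (x̄ - μ₀)/(s/√n) = (107.6 - 100)/(8/√11) = 3.151. df = 10, critical t = ±2.228. Reject H₀.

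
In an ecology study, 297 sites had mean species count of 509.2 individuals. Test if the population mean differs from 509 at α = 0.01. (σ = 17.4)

z = (x̄ - μ₀)/(σ/√n) = (509.2 - 509)/(17.4/√297) = 0.198. Critical value: ±2.576. Since |0.198| ≤ 2.576, Fail to reject H₀.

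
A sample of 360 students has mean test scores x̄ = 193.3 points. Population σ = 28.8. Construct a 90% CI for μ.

CI = x̄ ± z*(σ/√n) = 193.3 ± 1.645(28.8/√360) = 193.3 ± 2.5 = (190.8, 195.8)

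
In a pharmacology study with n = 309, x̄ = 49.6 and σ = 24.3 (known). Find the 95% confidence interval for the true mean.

CI = x̄ ± z*(σ/√n) = 49.6 ± 1.96(24.3/√309) = 49.6 ± 2.71 = (46.89, 52.31)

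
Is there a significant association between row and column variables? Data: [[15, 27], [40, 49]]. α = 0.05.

χ² = 0.998. df = 1, critical = 3.841. Fail to reject H₀. No evidence of dependence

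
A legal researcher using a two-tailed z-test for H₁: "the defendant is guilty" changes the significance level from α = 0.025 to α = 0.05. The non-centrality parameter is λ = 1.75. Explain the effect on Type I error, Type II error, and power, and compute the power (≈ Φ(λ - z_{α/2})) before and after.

Increasing α from 0.025 to 0.05:
• Type I error rate increases (α is the Type I rate by definition).
• Critical value moves from z_{α/2} = 2.241 to 1.96, so power = Φ(λ - z_{α/2}) goes from Φ(1.75 - 2.241) = 0.312 to Φ(1.75 - 1.96) = 0.417.
• Type II error rate β = 1 - power therefore decreases (0.688 → 0.583).
Appropriate when false negatives are costly — here, acquitting a guilty person.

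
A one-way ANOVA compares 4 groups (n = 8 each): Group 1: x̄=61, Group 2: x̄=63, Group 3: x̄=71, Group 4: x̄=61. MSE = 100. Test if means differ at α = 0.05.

Grand mean = 64.0. SS_between = 544.0, MS_between = 181.33. F = 1.813, F_crit ≈ 2.947. Fail to reject H₀.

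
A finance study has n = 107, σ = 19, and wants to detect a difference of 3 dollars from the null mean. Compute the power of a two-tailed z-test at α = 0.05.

SE = σ/√n = 19/√107 = 1.837. Non-centrality λ = d/SE = 3/1.837 = 1.633. Power ≈ Φ(λ - z_{α/2}) = Φ(1.633 - 1.96) = Φ(-0.327) = 0.372.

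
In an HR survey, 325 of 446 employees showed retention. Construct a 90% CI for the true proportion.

p̂ = 0.729. CI = p̂ ± z*√(p̂(1-p̂)/n) = (0.694, 0.763)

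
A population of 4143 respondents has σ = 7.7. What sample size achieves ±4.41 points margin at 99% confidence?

Without FPC: n₀ = (2.576×7.7/4.41)² = 20.23. With FPC: n = n₀N/(n₀+N-1) = 20.1 → n = 21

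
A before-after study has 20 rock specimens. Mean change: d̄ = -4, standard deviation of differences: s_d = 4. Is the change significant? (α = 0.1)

t = d̄/(s_d/√n) = -4/(4/√20) = -4.472. df = 19, critical t = ±1.729. Reject H₀.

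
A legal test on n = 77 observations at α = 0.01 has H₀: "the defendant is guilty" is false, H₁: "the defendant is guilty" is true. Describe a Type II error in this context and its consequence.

Type II error: failing to reject H₀ when it is false — concluding that the defendant is guilty is not supported when in fact it is. Consequence: acquitting a guilty person.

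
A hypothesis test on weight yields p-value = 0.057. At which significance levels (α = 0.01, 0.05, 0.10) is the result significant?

p = 0.057. Significant at: α = 0.1.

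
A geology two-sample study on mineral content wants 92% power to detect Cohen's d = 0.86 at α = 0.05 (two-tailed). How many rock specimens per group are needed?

z_{α/2} = 1.96, z_β = Φ⁻¹(0.92) = 1.405. For large effect (d = 0.86): n per group = 2(z_{α/2} + z_β)²/d² = 2(1.96 + 1.405)²/0.86² = 30.6 → 31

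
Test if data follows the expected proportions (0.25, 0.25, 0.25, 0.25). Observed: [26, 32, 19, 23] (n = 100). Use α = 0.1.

Expected: [25.0, 25.0, 25.0, 25.0]. χ² = 3.6. df = 3, critical = 6.251. Fail to reject H₀.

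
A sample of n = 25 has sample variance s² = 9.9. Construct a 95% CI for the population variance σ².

df = 24. χ²_{0.025} = 39.364, χ²_{0.975} = 12.401. CI for σ² = ((n-1)s²/χ²_{α/2}, (n-1)s²/χ²_{1-α/2}) = (24·9.9/39.364, 24·9.9/12.401) = (6.04, 19.16)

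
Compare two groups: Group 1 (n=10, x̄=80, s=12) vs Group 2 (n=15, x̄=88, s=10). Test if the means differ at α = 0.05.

Pooled sp = 10.83. t = -1.81, df = 23. Critical t = ±2.069. Fail to reject H₀.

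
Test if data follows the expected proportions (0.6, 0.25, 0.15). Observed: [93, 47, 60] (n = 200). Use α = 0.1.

Expected: [120.0, 50.0, 30.0]. χ² = 36.255. df = 2, critical = 4.605. Reject H₀.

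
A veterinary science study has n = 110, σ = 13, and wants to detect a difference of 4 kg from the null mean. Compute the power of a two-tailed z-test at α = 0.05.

SE = σ/√n = 13/√110 = 1.24. Non-centrality λ = d/SE = 4/1.24 = 3.227. Power ≈ Φ(λ - z_{α/2}) = Φ(3.227 - 1.96) = Φ(1.267) = 0.897.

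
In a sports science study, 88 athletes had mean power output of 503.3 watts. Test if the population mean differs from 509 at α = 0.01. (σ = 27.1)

z = (x̄ - μ₀)/(σ/√n) = (503.3 - 509)/(27.1/√88) = -1.973. Critical value: ±2.576. Since |-1.973| ≤ 2.576, Fail to reject H₀.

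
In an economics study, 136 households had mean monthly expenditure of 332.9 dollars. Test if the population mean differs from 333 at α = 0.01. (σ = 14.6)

z = (x̄ - μ₀)/(σ/√n) = (332.9 - 333)/(14.6/√136) = -0.08. Critical value: ±2.576. Since |-0.08| ≤ 2.576, Fail to reject H₀.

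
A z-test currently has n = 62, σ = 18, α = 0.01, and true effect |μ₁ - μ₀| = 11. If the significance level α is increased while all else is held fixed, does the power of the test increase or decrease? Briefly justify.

Power increases: a larger α lowers the critical value, so more of the H₁ sampling distribution falls in the rejection region.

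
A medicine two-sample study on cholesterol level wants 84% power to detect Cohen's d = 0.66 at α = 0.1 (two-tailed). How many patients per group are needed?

z_{α/2} = 1.645, z_β = Φ⁻¹(0.84) = 0.994. For medium effect (d = 0.66): n per group = 2(z_{α/2} + z_β)²/d² = 2(1.645 + 0.994)²/0.66² = 32.0 → 32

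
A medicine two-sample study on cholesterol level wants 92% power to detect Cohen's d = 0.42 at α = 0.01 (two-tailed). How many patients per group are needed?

z_{α/2} = 2.576, z_β = Φ⁻¹(0.92) = 1.405. For small effect (d = 0.42): n per group = 2(z_{α/2} + z_β)²/d² = 2(2.576 + 1.405)²/0.42² = 179.7 → 180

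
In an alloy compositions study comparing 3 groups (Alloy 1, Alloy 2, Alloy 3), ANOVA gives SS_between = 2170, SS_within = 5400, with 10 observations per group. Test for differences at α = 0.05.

df_between = 2, df_within = 27. F = MS_between/MS_within = 1085.0/200.0 = 5.425. F_crit ≈ 3.354. Reject H₀. At least one mean differs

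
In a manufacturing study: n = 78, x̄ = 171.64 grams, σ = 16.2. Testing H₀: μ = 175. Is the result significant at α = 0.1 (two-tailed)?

z = (171.64 - 175)/(16.2/√78) = -1.832. Since |z| > 1.645, significant at α = 0.1.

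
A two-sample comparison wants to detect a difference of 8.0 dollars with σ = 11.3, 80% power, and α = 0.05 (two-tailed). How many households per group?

n per group = 2(z_α/2 + z_β)²σ²/d² = 2×(1.96 + 0.84)²×11.3²/8.0² = 31.3 → n = 32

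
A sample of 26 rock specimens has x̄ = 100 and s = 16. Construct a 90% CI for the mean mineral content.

CI = x̄ ± t*(s/√n) = 100 ± 1.708(16/√26) = (94.64, 105.36)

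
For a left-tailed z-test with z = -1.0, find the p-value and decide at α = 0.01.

p = P(Z < -1.0) = Φ(-1.0) ≈ 0.1587. Since p ≥ 0.01, fail to reject H₀ (not significant) at α = 0.01.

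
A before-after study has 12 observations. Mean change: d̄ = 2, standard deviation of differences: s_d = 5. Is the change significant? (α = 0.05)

t = d̄/(s_d/√n) = 2/(5/√12) = 1.386. df = 11, critical t = ±2.201. Fail to reject H₀.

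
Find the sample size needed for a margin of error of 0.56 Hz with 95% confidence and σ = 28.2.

n = (z*σ/E)² = (1.96×28.2/0.56)² = 9741.7 → n = 9742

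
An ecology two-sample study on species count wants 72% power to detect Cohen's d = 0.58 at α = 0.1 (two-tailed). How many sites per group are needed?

z_{α/2} = 1.645, z_β = Φ⁻¹(0.72) = 0.583. For medium effect (d = 0.58): n per group = 2(z_{α/2} + z_β)²/d² = 2(1.645 + 0.583)²/0.58² = 29.5 → 30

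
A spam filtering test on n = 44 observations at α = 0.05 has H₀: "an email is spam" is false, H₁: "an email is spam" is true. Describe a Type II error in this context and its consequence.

Type II error: failing to reject H₀ when it is false — concluding that an email is spam is not supported when in fact it is. Consequence: a spam email lands in the inbox.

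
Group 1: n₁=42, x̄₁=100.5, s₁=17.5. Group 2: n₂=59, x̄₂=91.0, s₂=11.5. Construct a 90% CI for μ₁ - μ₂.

Difference = 9.5. SE = √(17.5²/42 + 11.5²/59) = 3.088. CI = (4.42, 14.58)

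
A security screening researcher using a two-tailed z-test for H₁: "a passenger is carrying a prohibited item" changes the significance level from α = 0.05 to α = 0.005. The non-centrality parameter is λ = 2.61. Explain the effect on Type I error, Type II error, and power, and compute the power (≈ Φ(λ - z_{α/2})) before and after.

Decreasing α from 0.05 to 0.005:
• Type I error rate decreases (α is the Type I rate by definition).
• Critical value moves from z_{α/2} = 1.96 to 2.807, so power = Φ(λ - z_{α/2}) goes from Φ(2.61 - 1.96) = 0.742 to Φ(2.61 - 2.807) = 0.422.
• Type II error rate β = 1 - power therefore increases (0.258 → 0.578).
Appropriate when false positives are costly — here, detaining an innocent passenger — delay and inconvenience.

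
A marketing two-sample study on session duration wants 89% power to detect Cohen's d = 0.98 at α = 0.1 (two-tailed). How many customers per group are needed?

z_{α/2} = 1.645, z_β = Φ⁻¹(0.89) = 1.227. For large effect (d = 0.98): n per group = 2(z_{α/2} + z_β)²/d² = 2(1.645 + 1.227)²/0.98² = 17.2 → 18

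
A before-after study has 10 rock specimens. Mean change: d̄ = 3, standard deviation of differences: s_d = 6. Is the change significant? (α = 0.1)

t = d̄/(s_d/√n) = 3/(6/√10) = 1.581. df = 9, critical t = ±1.833. Fail to reject H₀.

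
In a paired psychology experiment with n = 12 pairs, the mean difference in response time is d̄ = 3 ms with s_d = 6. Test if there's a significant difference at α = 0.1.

t = d̄/(s_d/√n) = 3/(6/√12) = 1.732. df = 11, critical t = ±1.796. Fail to reject H₀.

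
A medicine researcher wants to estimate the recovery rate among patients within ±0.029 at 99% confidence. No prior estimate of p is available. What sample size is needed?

Conservative approach: use p = 0.5 (maximizes p(1-p) = 0.25). n = z²(0.25)/E² = 2.576²×0.25/0.029² = 1972.6 → n = 1973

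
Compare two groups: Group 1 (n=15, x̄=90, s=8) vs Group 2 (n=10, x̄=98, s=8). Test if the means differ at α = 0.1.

Pooled sp = 8.0. t = -2.449, df = 23. Critical t = ±1.714. Reject H₀.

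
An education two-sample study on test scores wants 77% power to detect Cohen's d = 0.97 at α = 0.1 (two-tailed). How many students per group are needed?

z_{α/2} = 1.645, z_β = Φ⁻¹(0.77) = 0.739. For large effect (d = 0.97): n per group = 2(z_{α/2} + z_β)²/d² = 2(1.645 + 0.739)²/0.97² = 12.1 → 13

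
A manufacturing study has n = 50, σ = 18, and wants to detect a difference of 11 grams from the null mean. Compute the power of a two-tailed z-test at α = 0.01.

SE = σ/√n = 18/√50 = 2.546. Non-centrality λ = d/SE = 11/2.546 = 4.321. Power ≈ Φ(λ - z_{α/2}) = Φ(4.321 - 2.576) = Φ(1.745) = 0.96.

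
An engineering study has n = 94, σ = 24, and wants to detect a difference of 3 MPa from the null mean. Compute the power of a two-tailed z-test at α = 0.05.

SE = σ/√n = 24/√94 = 2.475. Non-centrality λ = d/SE = 3/2.475 = 1.212. Power ≈ Φ(λ - z_{α/2}) = Φ(1.212 - 1.96) = Φ(-0.748) = 0.227.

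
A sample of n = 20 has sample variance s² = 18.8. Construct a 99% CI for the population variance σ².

df = 19. χ²_{0.005} = 38.582, χ²_{0.995} = 6.844. CI for σ² = ((n-1)s²/χ²_{α/2}, (n-1)s²/χ²_{1-α/2}) = (19·18.8/38.582, 19·18.8/6.844) = (9.26, 52.19)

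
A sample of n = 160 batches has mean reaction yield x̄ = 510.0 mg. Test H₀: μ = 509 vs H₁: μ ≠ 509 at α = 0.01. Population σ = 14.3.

z = (x̄ - μ₀)/(σ/√n) = (510.0 - 509)/(14.3/√160) = 0.885. Critical value: ±2.576. Since |0.885| ≤ 2.576, Fail to reject H₀.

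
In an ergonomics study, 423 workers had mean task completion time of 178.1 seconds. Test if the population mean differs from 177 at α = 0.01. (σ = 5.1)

z = (x̄ - μ₀)/(σ/√n) = (178.1 - 177)/(5.1/√423) = 4.436. Critical value: ±2.576. Since |4.436| > 2.576, Reject H₀.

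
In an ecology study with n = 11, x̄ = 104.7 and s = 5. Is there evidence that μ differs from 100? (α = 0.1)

t = (x̄ - μ₀)/(s/√n) = (104.7 - 100)/(5/√11) = 3.118. df = 10, critical t = ±1.812. Reject H₀.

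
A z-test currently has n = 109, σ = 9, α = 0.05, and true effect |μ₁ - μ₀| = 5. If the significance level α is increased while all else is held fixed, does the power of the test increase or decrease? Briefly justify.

Power increases: a larger α lowers the critical value, so more of the H₁ sampling distribution falls in the rejection region.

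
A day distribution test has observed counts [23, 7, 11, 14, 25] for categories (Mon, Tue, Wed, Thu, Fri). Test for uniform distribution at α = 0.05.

Expected = 16 each. χ² = Σ(O-E)²/E = 15.0. df = 4, critical value = 9.488. Reject H₀.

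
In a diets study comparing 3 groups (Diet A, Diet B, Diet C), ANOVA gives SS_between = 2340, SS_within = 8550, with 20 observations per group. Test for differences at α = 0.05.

df_between = 2, df_within = 57. F = MS_between/MS_within = 1170.0/150.0 = 7.8. F_crit ≈ 3.159. Reject H₀. At least one mean differs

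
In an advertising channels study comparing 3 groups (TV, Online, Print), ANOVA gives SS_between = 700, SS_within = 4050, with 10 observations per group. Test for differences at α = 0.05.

df_between = 2, df_within = 27. F = MS_between/MS_within = 350.0/150.0 = 2.333. F_crit ≈ 3.354. Fail to reject H₀.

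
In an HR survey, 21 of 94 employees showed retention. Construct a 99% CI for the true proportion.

p̂ = 0.223. CI = p̂ ± z*√(p̂(1-p̂)/n) = (0.113, 0.334)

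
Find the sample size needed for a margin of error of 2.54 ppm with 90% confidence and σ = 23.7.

n = (z*σ/E)² = (1.645×23.7/2.54)² = 235.6 → n = 236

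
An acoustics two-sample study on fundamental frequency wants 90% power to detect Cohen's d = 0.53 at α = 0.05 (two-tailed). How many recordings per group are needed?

z_{α/2} = 1.96, z_β = Φ⁻¹(0.9) = 1.282. For medium effect (d = 0.53): n per group = 2(z_{α/2} + z_β)²/d² = 2(1.96 + 1.282)²/0.53² = 74.8 → 75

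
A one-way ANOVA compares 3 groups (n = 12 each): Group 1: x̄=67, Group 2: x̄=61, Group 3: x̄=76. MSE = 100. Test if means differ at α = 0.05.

Grand mean = 68.0. SS_between = 1368.0, MS_between = 684.0. F = 6.84, F_crit ≈ 3.285. Reject H₀.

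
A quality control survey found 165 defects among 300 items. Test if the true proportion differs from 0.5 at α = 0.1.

p̂ = 0.55, p₀ = 0.5. z = (p̂ - p₀)/√(p₀(1-p₀)/n) = 1.732. Critical: ±1.645. Reject H₀.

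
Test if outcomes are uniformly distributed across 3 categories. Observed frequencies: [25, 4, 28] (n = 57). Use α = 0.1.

Expected = 19 each. χ² = Σ(O-E)²/E = 18.0. df = 2, critical value = 4.605. Reject H₀.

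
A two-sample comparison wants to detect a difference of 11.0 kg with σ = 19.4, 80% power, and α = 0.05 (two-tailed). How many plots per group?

n per group = 2(z_α/2 + z_β)²σ²/d² = 2×(1.96 + 0.84)²×19.4²/11.0² = 48.8 → n = 49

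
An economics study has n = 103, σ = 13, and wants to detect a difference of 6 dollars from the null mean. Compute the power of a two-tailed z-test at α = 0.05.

SE = σ/√n = 13/√103 = 1.281. Non-centrality λ = d/SE = 6/1.281 = 4.684. Power ≈ Φ(λ - z_{α/2}) = Φ(4.684 - 1.96) = Φ(2.724) = 0.997.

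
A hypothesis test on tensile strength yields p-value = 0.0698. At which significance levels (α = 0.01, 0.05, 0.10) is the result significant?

p = 0.0698. Significant at: α = 0.1.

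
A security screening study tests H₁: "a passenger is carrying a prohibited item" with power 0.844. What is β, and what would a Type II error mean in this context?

β = 1 - power = 1 - 0.844 = 0.156. A Type II error is failing to reject H₀ when H₀ is false (false negative) — here, failing to conclude that a passenger is carrying a prohibited item when in fact it is true. Consequence: letting a prohibited item through — security breach.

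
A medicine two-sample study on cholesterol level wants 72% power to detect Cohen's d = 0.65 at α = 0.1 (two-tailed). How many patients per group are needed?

z_{α/2} = 1.645, z_β = Φ⁻¹(0.72) = 0.583. For medium effect (d = 0.65): n per group = 2(z_{α/2} + z_β)²/d² = 2(1.645 + 0.583)²/0.65² = 23.5 → 24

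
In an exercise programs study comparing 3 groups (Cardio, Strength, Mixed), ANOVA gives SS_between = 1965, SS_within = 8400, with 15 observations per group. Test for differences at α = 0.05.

df_between = 2, df_within = 42. F = MS_between/MS_within = 982.5/200.0 = 4.912. F_crit ≈ 3.22. Reject H₀. At least one mean differs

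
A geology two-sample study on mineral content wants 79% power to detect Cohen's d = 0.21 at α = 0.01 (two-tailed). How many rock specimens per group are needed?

z_{α/2} = 2.576, z_β = Φ⁻¹(0.79) = 0.806. For small effect (d = 0.21): n per group = 2(z_{α/2} + z_β)²/d² = 2(2.576 + 0.806)²/0.21² = 518.7 → 519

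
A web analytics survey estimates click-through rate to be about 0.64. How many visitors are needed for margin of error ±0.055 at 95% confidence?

n = z²p(1-p)/E² = 1.96²×0.64×0.36/0.055² = 292.6 → n = 293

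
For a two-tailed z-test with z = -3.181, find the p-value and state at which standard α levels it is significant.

p = 2·P(Z > |-3.181|) = 2·(1 - Φ(3.181)) ≈ 0.0015. Significant at α = 0.1; Significant at α = 0.05; Significant at α = 0.01.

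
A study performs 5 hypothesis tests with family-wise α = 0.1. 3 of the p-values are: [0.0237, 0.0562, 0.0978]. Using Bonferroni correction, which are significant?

Bonferroni α = 0.1/5 = 0.02. None of the given p-values are significant.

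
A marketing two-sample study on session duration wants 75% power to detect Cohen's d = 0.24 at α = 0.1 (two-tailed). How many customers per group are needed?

z_{α/2} = 1.645, z_β = Φ⁻¹(0.75) = 0.674. For small effect (d = 0.24): n per group = 2(z_{α/2} + z_β)²/d² = 2(1.645 + 0.674)²/0.24² = 186.7 → 187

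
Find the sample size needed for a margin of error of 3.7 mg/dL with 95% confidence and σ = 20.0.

n = (z*σ/E)² = (1.96×20.0/3.7)² = 112.2 → n = 113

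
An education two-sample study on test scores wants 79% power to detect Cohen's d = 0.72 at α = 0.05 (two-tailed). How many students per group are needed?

z_{α/2} = 1.96, z_β = Φ⁻¹(0.79) = 0.806. For medium effect (d = 0.72): n per group = 2(z_{α/2} + z_β)²/d² = 2(1.96 + 0.806)²/0.72² = 29.5 → 30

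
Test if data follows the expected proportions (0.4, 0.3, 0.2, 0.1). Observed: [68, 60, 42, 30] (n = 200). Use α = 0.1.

Expected: [80.0, 60.0, 40.0, 20.0]. χ² = 6.9. df = 3, critical = 6.251. Reject H₀.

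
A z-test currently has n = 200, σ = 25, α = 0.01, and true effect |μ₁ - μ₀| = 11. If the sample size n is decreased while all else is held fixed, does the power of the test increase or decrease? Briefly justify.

Power decreases: a smaller n inflates the standard error σ/√n, pulling the sampling distribution under H₁ back toward the critical value.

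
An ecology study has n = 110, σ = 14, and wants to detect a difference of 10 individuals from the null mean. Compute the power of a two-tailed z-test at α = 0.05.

SE = σ/√n = 14/√110 = 1.335. Non-centrality λ = d/SE = 10/1.335 = 7.491. Power ≈ Φ(λ - z_{α/2}) = Φ(7.491 - 1.96) = Φ(5.531) = 1.0.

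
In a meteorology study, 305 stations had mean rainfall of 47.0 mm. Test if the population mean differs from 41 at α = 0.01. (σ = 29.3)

z = (x̄ - μ₀)/(σ/√n) = (47.0 - 41)/(29.3/√305) = 3.576. Critical value: ±2.576. Since |3.576| > 2.576, Reject H₀.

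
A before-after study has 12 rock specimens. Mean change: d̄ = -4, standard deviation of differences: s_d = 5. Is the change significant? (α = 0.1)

t = d̄/(s_d/√n) = -4/(5/√12) = -2.771. df = 11, critical t = ±1.796. Reject H₀.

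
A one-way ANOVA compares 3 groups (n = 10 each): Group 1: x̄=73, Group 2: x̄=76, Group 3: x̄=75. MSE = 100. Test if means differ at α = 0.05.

Grand mean = 74.67. SS_between = 46.67, MS_between = 23.33. F = 0.233, F_crit ≈ 3.354. Fail to reject H₀.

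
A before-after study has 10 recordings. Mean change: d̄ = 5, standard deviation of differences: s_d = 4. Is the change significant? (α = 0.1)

t = d̄/(s_d/√n) = 5/(4/√10) = 3.953. df = 9, critical t = ±1.833. Reject H₀.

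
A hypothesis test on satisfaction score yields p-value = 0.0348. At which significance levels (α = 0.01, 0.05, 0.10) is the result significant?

p = 0.0348. Significant at: α = 0.05, 0.1.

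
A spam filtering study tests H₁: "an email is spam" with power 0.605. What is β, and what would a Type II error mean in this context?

β = 1 - power = 1 - 0.605 = 0.395. A Type II error is failing to reject H₀ when H₀ is false (false negative) — here, failing to conclude that an email is spam when in fact it is true. Consequence: a spam email lands in the inbox.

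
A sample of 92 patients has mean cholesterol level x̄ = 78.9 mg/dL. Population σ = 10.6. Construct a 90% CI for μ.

CI = x̄ ± z*(σ/√n) = 78.9 ± 1.645(10.6/√92) = 78.9 ± 1.82 = (77.08, 80.72)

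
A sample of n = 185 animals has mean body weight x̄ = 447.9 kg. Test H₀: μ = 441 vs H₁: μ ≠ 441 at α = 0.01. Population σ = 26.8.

z = (x̄ - μ₀)/(σ/√n) = (447.9 - 441)/(26.8/√185) = 3.502. Critical value: ±2.576. Since |3.502| > 2.576, Reject H₀.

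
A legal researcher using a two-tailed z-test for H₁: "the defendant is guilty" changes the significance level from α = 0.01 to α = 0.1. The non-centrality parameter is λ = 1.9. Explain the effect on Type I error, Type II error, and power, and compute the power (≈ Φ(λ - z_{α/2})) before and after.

Increasing α from 0.01 to 0.1:
• Type I error rate increases (α is the Type I rate by definition).
• Critical value moves from z_{α/2} = 2.576 to 1.645, so power = Φ(λ - z_{α/2}) goes from Φ(1.9 - 2.576) = 0.25 to Φ(1.9 - 1.645) = 0.601.
• Type II error rate β = 1 - power therefore decreases (0.75 → 0.399).
Appropriate when false negatives are costly — here, acquitting a guilty person.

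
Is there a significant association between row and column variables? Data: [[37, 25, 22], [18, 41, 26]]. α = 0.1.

χ² = 10.77. df = 2, critical = 4.605. Reject H₀. Variables are dependent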